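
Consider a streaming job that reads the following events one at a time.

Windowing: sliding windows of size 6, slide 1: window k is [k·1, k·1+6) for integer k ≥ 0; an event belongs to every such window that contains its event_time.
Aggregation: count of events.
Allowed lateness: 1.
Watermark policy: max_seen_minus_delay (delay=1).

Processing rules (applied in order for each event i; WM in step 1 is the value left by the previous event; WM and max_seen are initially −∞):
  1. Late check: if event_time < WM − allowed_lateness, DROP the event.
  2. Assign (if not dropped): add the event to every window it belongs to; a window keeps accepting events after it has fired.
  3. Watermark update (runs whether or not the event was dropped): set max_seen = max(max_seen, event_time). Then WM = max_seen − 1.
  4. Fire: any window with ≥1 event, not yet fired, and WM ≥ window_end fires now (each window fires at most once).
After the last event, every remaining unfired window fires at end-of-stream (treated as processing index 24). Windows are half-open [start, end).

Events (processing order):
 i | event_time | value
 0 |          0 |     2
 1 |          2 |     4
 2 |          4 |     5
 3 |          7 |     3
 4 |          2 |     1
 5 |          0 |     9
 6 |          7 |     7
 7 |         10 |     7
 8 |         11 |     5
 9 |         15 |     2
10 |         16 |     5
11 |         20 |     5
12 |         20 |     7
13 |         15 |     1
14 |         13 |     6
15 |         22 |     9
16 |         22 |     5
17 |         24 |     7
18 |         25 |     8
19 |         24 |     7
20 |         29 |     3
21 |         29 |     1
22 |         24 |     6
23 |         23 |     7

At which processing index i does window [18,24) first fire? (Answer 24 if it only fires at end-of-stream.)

18

i=0 t=0 v=2: → [0,6); WM=-1
i=1 t=2 v=4: → [2,8),[1,7),[0,6); WM=1
i=2 t=4 v=5: → [4,10),[3,9),[2,8),[1,7),[0,6); WM=3
i=3 t=7 v=3: → [7,13),[6,12),[5,11),[4,10),[3,9),[2,8); WM=6; [0,6) fires=3
i=4 t=2 v=1: DROP (t<6-1); WM=6
i=5 t=0 v=9: DROP (t<6-1); WM=6
i=6 t=7 v=7: → [7,13),[6,12),[5,11),[4,10),[3,9),[2,8); WM=6
i=7 t=10 v=7: → [10,16),[9,15),[8,14),[7,13),[6,12),[5,11); WM=9; [1,7) fires=2 [2,8) fires=4 [3,9) fires=3
i=8 t=11 v=5: → [11,17),[10,16),[9,15),[8,14),[7,13),[6,12); WM=10; [4,10) fires=3
i=9 t=15 v=2: → [15,21),[14,20),[13,19),[12,18),[11,17),[10,16); WM=14; [5,11) fires=3 [6,12) fires=4 [7,13) fires=4 [8,14) fires=2
i=10 t=16 v=5: → [16,22),[15,21),[14,20),[13,19),[12,18),[11,17); WM=15; [9,15) fires=2
i=11 t=20 v=5: → [20,26),[19,25),[18,24),[17,23),[16,22),[15,21); WM=19; [10,16) fires=3 [11,17) fires=3 [12,18) fires=2 [13,19) fires=2
i=12 t=20 v=7: → [20,26),[19,25),[18,24),[17,23),[16,22),[15,21); WM=19
i=13 t=15 v=1: DROP (t<19-1); WM=19
i=14 t=13 v=6: DROP (t<19-1); WM=19
i=15 t=22 v=9: → [22,28),[21,27),[20,26),[19,25),[18,24),[17,23); WM=21; [14,20) fires=2 [15,21) fires=4
i=16 t=22 v=5: → [22,28),[21,27),[20,26),[19,25),[18,24),[17,23); WM=21
i=17 t=24 v=7: → [24,30),[23,29),[22,28),[21,27),[20,26),[19,25); WM=23; [16,22) fires=3 [17,23) fires=4
i=18 t=25 v=8: → [25,31),[24,30),[23,29),[22,28),[21,27),[20,26); WM=24; [18,24) fires=4
i=19 t=24 v=7: → [24,30),[23,29),[22,28),[21,27),[20,26),[19,25); WM=24
i=20 t=29 v=3: → [29,35),[28,34),[27,33),[26,32),[25,31),[24,30); WM=28; [19,25) fires=6 [20,26) fires=7 [21,27) fires=5 [22,28) fires=5
i=21 t=29 v=1: → [29,35),[28,34),[27,33),[26,32),[25,31),[24,30); WM=28
i=22 t=24 v=6: DROP (t<28-1); WM=28
i=23 t=23 v=7: DROP (t<28-1); WM=28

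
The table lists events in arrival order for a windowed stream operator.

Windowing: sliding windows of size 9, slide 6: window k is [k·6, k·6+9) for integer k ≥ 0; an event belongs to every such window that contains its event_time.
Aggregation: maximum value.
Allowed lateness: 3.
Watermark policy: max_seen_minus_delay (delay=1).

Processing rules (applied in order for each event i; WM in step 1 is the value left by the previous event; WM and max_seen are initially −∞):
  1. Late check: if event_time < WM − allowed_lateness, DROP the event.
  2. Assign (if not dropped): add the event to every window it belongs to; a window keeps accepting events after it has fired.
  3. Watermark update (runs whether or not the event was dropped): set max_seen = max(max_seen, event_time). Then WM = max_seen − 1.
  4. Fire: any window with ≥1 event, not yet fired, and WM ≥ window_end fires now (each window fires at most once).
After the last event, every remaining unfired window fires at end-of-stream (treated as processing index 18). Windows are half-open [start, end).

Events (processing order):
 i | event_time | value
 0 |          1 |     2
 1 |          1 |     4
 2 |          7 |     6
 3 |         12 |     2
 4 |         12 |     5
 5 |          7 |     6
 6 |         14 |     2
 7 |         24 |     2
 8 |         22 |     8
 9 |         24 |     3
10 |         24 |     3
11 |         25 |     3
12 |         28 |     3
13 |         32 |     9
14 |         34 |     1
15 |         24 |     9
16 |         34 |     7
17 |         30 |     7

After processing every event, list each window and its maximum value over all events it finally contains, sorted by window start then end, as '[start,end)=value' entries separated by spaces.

[0,9)=6 [6,15)=6 [12,21)=5 [18,27)=8 [24,33)=9 [30,39)=9

i=0 t=1 v=2: → [0,9); WM=0
i=1 t=1 v=4: → [0,9); WM=0
i=2 t=7 v=6: → [6,15),[0,9); WM=6
i=3 t=12 v=2: → [12,21),[6,15); WM=11; [0,9) fires=6
i=4 t=12 v=5: → [12,21),[6,15); WM=11
i=5 t=7 v=6: DROP (t<11-3); WM=11
i=6 t=14 v=2: → [12,21),[6,15); WM=13
i=7 t=24 v=2: → [24,33),[18,27); WM=23; [6,15) fires=6 [12,21) fires=5
i=8 t=22 v=8: → [18,27); WM=23
i=9 t=24 v=3: → [24,33),[18,27); WM=23
i=10 t=24 v=3: → [24,33),[18,27); WM=23
i=11 t=25 v=3: → [24,33),[18,27); WM=24
i=12 t=28 v=3: → [24,33); WM=27; [18,27) fires=8
i=13 t=32 v=9: → [30,39),[24,33); WM=31
i=14 t=34 v=1: → [30,39); WM=33; [24,33) fires=9
i=15 t=24 v=9: DROP (t<33-3); WM=33
i=16 t=34 v=7: → [30,39); WM=33
i=17 t=30 v=7: → [30,39),[24,33); WM=33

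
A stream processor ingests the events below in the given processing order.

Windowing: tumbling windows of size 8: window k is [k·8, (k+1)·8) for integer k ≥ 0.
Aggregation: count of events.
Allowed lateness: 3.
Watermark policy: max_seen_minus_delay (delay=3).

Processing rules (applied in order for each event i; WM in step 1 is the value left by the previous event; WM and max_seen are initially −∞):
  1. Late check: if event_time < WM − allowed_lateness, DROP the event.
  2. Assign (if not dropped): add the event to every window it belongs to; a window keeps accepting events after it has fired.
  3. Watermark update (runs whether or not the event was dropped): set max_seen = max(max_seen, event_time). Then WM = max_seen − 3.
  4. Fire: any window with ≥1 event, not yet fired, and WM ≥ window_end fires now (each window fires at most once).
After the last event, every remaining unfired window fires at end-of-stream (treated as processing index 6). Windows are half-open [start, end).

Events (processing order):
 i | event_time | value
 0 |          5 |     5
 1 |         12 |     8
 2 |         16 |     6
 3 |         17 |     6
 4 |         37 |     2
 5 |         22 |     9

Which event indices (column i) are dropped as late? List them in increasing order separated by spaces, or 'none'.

5

i=0 t=5 v=5: → [0,8); WM=2
i=1 t=12 v=8: → [8,16); WM=9; [0,8) fires=1
i=2 t=16 v=6: → [16,24); WM=13
i=3 t=17 v=6: → [16,24); WM=14
i=4 t=37 v=2: → [32,40); WM=34; [8,16) fires=1 [16,24) fires=2
i=5 t=22 v=9: DROP (t<34-3); WM=34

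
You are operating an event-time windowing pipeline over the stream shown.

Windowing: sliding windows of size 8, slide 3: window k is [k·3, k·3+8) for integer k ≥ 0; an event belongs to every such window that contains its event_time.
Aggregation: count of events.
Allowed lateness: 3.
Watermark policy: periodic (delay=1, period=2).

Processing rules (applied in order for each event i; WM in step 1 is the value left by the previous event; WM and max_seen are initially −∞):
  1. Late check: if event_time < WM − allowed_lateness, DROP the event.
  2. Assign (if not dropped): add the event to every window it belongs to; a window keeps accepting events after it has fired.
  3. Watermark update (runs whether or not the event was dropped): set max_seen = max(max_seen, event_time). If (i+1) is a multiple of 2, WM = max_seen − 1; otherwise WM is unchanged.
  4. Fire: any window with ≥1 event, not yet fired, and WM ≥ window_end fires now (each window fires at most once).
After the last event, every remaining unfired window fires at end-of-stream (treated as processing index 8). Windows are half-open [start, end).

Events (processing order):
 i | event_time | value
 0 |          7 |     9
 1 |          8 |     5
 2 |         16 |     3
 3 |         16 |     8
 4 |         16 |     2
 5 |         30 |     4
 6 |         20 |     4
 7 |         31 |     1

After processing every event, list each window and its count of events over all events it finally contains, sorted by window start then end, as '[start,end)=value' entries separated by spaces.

i=0 t=7 v=9: → [6,14),[3,11),[0,8); WM=−∞
i=1 t=8 v=5: → [6,14),[3,11); WM=7
i=2 t=16 v=3: → [15,23),[12,20),[9,17); WM=7
i=3 t=16 v=8: → [15,23),[12,20),[9,17); WM=15; [0,8) fires=1 [3,11) fires=2 [6,14) fires=2
i=4 t=16 v=2: → [15,23),[12,20),[9,17); WM=15
i=5 t=30 v=4: → [30,38),[27,35),[24,32); WM=29; [9,17) fires=3 [12,20) fires=3 [15,23) fires=3
i=6 t=20 v=4: DROP (t<29-3); WM=29
i=7 t=31 v=1: → [30,38),[27,35),[24,32); WM=30

[0,8)=1 [3,11)=2 [6,14)=2 [9,17)=3 [12,20)=3 [15,23)=3 [24,32)=2 [27,35)=2 [30,38)=2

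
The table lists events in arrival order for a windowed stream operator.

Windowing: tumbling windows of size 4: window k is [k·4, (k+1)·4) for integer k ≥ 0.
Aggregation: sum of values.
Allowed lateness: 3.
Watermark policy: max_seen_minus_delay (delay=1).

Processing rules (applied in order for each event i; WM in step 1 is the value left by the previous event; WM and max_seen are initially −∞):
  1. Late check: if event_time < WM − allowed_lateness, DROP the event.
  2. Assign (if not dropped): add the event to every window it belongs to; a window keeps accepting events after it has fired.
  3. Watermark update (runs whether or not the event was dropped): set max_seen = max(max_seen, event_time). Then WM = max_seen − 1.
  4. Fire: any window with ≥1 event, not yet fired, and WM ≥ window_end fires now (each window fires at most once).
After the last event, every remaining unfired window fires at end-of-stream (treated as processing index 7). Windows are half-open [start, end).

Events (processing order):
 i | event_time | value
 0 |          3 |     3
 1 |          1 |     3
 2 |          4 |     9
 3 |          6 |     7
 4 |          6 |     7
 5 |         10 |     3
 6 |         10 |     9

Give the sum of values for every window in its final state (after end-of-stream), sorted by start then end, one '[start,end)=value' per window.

[0,4)=6 [4,8)=23 [8,12)=12

i=0 t=3 v=3: → [0,4); WM=2
i=1 t=1 v=3: → [0,4); WM=2
i=2 t=4 v=9: → [4,8); WM=3
i=3 t=6 v=7: → [4,8); WM=5; [0,4) fires=6
i=4 t=6 v=7: → [4,8); WM=5
i=5 t=10 v=3: → [8,12); WM=9; [4,8) fires=23
i=6 t=10 v=9: → [8,12); WM=9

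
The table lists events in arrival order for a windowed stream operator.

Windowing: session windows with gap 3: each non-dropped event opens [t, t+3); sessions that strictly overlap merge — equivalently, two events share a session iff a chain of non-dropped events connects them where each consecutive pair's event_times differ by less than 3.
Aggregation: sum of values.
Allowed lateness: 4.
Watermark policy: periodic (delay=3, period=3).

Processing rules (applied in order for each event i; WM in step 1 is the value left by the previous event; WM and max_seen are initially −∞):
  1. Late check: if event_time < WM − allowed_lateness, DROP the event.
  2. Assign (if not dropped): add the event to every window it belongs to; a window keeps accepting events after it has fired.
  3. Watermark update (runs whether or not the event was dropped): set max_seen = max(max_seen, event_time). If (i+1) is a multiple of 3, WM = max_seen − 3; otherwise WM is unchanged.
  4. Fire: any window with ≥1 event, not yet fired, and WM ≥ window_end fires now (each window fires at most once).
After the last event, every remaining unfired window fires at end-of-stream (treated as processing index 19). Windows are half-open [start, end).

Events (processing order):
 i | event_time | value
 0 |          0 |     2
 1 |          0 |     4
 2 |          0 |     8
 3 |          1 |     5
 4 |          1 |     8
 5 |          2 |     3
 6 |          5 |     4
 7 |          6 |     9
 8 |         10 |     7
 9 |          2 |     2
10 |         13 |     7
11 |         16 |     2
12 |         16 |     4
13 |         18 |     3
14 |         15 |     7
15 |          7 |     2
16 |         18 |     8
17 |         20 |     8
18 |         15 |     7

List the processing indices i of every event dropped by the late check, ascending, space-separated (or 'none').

i=0 t=0 v=2: → [0,3); WM=−∞
i=1 t=0 v=4: → [0,3); WM=−∞
i=2 t=0 v=8: → [0,3); WM=-3
i=3 t=1 v=5: → [0,4); WM=-3
i=4 t=1 v=8: → [0,4); WM=-3
i=5 t=2 v=3: → [0,5); WM=-1
i=6 t=5 v=4: → [5,8); WM=-1
i=7 t=6 v=9: → [5,9); WM=-1
i=8 t=10 v=7: → [10,13); WM=7
i=9 t=2 v=2: DROP (t<7-4); WM=7
i=10 t=13 v=7: → [13,16); WM=7
i=11 t=16 v=2: → [16,19); WM=13
i=12 t=16 v=4: → [16,19); WM=13
i=13 t=18 v=3: → [16,21); WM=13
i=14 t=15 v=7: → [13,21); WM=15
i=15 t=7 v=2: DROP (t<15-4); WM=15
i=16 t=18 v=8: → [13,21); WM=15
i=17 t=20 v=8: → [13,23); WM=17
i=18 t=15 v=7: → [13,23); WM=17

9 15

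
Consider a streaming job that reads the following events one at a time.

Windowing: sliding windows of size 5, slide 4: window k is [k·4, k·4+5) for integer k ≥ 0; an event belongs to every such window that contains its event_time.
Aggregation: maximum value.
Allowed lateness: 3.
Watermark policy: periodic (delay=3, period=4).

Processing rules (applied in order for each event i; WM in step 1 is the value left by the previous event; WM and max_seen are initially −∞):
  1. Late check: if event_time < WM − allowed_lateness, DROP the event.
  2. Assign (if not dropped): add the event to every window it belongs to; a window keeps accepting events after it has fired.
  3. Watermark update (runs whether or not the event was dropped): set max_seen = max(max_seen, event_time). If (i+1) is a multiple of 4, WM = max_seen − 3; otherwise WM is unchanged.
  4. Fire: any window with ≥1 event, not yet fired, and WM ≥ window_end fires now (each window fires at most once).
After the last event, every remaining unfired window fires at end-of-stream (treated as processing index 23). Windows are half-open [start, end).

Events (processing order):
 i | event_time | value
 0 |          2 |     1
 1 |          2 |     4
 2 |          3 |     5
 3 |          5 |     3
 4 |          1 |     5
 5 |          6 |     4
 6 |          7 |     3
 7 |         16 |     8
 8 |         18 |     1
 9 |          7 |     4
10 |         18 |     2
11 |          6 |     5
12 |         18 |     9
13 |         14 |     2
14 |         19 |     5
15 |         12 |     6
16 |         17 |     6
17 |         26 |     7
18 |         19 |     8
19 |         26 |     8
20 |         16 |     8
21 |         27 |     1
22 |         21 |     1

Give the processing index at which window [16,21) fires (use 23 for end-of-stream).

i=0 t=2 v=1: → [0,5); WM=−∞
i=1 t=2 v=4: → [0,5); WM=−∞
i=2 t=3 v=5: → [0,5); WM=−∞
i=3 t=5 v=3: → [4,9); WM=2
i=4 t=1 v=5: → [0,5); WM=2
i=5 t=6 v=4: → [4,9); WM=2
i=6 t=7 v=3: → [4,9); WM=2
i=7 t=16 v=8: → [16,21),[12,17); WM=13; [0,5) fires=5 [4,9) fires=4
i=8 t=18 v=1: → [16,21); WM=13
i=9 t=7 v=4: DROP (t<13-3); WM=13
i=10 t=18 v=2: → [16,21); WM=13
i=11 t=6 v=5: DROP (t<13-3); WM=15
i=12 t=18 v=9: → [16,21); WM=15
i=13 t=14 v=2: → [12,17); WM=15
i=14 t=19 v=5: → [16,21); WM=15
i=15 t=12 v=6: → [12,17),[8,13); WM=16; [8,13) fires=6
i=16 t=17 v=6: → [16,21); WM=16
i=17 t=26 v=7: → [24,29); WM=16
i=18 t=19 v=8: → [16,21); WM=16
i=19 t=26 v=8: → [24,29); WM=23; [12,17) fires=8 [16,21) fires=9
i=20 t=16 v=8: DROP (t<23-3); WM=23
i=21 t=27 v=1: → [24,29); WM=23
i=22 t=21 v=1: → [20,25); WM=23

19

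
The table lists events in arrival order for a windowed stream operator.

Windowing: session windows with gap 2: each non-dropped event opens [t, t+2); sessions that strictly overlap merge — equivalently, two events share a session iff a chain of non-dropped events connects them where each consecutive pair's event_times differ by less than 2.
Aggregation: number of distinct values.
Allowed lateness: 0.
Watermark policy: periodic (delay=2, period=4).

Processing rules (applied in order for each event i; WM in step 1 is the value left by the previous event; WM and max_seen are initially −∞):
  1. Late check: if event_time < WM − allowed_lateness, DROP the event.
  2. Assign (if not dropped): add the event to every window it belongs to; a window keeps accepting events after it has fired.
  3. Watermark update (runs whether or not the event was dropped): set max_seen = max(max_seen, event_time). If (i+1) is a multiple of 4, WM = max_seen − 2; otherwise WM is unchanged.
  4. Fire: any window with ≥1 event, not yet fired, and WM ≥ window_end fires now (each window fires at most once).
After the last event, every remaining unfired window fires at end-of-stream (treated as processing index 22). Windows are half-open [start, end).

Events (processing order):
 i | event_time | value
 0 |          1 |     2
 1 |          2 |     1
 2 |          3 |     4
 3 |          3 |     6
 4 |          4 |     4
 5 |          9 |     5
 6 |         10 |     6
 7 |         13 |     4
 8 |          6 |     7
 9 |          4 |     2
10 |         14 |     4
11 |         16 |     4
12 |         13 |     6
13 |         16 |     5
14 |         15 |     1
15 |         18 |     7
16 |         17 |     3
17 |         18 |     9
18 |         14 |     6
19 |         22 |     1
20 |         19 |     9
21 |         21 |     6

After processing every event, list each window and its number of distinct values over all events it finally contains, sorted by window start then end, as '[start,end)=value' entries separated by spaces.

i=0 t=1 v=2: → [1,3); WM=−∞
i=1 t=2 v=1: → [1,4); WM=−∞
i=2 t=3 v=4: → [1,5); WM=−∞
i=3 t=3 v=6: → [1,5); WM=1
i=4 t=4 v=4: → [1,6); WM=1
i=5 t=9 v=5: → [9,11); WM=1
i=6 t=10 v=6: → [9,12); WM=1
i=7 t=13 v=4: → [13,15); WM=11
i=8 t=6 v=7: DROP (t<11-0); WM=11
i=9 t=4 v=2: DROP (t<11-0); WM=11
i=10 t=14 v=4: → [13,16); WM=11
i=11 t=16 v=4: → [16,18); WM=14
i=12 t=13 v=6: DROP (t<14-0); WM=14
i=13 t=16 v=5: → [16,18); WM=14
i=14 t=15 v=1: → [13,18); WM=14
i=15 t=18 v=7: → [18,20); WM=16
i=16 t=17 v=3: → [13,20); WM=16
i=17 t=18 v=9: → [13,20); WM=16
i=18 t=14 v=6: DROP (t<16-0); WM=16
i=19 t=22 v=1: → [22,24); WM=20
i=20 t=19 v=9: DROP (t<20-0); WM=20
i=21 t=21 v=6: → [21,24); WM=20

[1,6)=4 [9,12)=2 [13,20)=6 [21,24)=2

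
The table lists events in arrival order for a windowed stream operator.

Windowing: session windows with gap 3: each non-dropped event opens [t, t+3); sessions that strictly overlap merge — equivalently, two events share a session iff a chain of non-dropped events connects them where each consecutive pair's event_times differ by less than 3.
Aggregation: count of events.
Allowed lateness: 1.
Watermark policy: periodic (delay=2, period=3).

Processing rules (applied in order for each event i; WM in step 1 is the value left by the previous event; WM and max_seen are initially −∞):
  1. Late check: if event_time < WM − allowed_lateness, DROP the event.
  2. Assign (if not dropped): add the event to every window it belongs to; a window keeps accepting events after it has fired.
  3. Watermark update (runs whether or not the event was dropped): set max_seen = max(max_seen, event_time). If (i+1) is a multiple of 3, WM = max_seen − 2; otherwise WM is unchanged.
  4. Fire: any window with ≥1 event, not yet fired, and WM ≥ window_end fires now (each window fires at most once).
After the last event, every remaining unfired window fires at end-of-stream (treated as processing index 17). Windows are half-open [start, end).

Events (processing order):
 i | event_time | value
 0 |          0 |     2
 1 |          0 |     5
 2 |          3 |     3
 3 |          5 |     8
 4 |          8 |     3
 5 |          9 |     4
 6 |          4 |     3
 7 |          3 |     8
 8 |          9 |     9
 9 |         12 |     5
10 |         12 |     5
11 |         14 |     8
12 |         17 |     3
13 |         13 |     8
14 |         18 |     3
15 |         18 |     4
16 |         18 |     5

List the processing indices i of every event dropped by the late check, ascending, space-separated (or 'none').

i=0 t=0 v=2: → [0,3); WM=−∞
i=1 t=0 v=5: → [0,3); WM=−∞
i=2 t=3 v=3: → [3,6); WM=1
i=3 t=5 v=8: → [3,8); WM=1
i=4 t=8 v=3: → [8,11); WM=1
i=5 t=9 v=4: → [8,12); WM=7
i=6 t=4 v=3: DROP (t<7-1); WM=7
i=7 t=3 v=8: DROP (t<7-1); WM=7
i=8 t=9 v=9: → [8,12); WM=7
i=9 t=12 v=5: → [12,15); WM=7
i=10 t=12 v=5: → [12,15); WM=7
i=11 t=14 v=8: → [12,17); WM=12
i=12 t=17 v=3: → [17,20); WM=12
i=13 t=13 v=8: → [12,17); WM=12
i=14 t=18 v=3: → [17,21); WM=16
i=15 t=18 v=4: → [17,21); WM=16
i=16 t=18 v=5: → [17,21); WM=16

6 7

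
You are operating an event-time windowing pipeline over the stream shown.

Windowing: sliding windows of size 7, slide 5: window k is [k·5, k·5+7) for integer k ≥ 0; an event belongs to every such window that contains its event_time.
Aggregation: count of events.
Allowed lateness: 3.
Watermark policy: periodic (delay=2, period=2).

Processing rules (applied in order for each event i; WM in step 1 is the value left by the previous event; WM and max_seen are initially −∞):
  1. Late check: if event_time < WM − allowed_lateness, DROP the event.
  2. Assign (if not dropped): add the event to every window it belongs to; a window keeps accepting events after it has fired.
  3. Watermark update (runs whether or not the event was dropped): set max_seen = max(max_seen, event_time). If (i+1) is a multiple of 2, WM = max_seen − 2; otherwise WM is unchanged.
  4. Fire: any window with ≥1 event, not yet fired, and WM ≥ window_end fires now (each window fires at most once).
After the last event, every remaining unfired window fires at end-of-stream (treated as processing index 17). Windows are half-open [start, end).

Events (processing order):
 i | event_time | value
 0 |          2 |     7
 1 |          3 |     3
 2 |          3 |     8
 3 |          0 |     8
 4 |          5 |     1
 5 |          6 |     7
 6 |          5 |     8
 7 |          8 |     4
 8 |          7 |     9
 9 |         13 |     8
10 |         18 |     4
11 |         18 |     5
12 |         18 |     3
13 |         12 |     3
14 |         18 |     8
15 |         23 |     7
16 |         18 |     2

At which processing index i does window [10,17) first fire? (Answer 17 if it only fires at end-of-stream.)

i=0 t=2 v=7: → [0,7); WM=−∞
i=1 t=3 v=3: → [0,7); WM=1
i=2 t=3 v=8: → [0,7); WM=1
i=3 t=0 v=8: → [0,7); WM=1
i=4 t=5 v=1: → [5,12),[0,7); WM=1
i=5 t=6 v=7: → [5,12),[0,7); WM=4
i=6 t=5 v=8: → [5,12),[0,7); WM=4
i=7 t=8 v=4: → [5,12); WM=6
i=8 t=7 v=9: → [5,12); WM=6
i=9 t=13 v=8: → [10,17); WM=11; [0,7) fires=7
i=10 t=18 v=4: → [15,22); WM=11
i=11 t=18 v=5: → [15,22); WM=16; [5,12) fires=5
i=12 t=18 v=3: → [15,22); WM=16
i=13 t=12 v=3: DROP (t<16-3); WM=16
i=14 t=18 v=8: → [15,22); WM=16
i=15 t=23 v=7: → [20,27); WM=21; [10,17) fires=1
i=16 t=18 v=2: → [15,22); WM=21

15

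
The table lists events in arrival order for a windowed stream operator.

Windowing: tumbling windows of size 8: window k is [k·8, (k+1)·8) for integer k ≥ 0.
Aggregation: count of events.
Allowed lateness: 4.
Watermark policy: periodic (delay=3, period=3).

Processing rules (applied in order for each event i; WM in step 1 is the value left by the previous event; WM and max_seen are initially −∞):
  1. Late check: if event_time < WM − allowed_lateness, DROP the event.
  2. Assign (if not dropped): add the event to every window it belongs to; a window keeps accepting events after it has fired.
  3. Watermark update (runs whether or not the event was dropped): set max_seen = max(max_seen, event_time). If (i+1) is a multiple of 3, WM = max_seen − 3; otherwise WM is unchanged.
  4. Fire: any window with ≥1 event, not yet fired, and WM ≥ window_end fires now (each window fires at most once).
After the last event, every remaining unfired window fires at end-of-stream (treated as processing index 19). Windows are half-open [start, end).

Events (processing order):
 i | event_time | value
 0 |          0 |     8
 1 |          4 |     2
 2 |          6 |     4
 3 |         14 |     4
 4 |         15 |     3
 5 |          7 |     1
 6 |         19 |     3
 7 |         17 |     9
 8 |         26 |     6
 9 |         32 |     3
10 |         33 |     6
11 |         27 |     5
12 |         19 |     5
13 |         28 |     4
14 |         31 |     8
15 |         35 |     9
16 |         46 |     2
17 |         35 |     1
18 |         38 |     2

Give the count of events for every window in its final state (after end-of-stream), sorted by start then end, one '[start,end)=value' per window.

[0,8)=4 [8,16)=2 [16,24)=2 [24,32)=4 [32,40)=4 [40,48)=1

i=0 t=0 v=8: → [0,8); WM=−∞
i=1 t=4 v=2: → [0,8); WM=−∞
i=2 t=6 v=4: → [0,8); WM=3
i=3 t=14 v=4: → [8,16); WM=3
i=4 t=15 v=3: → [8,16); WM=3
i=5 t=7 v=1: → [0,8); WM=12; [0,8) fires=4
i=6 t=19 v=3: → [16,24); WM=12
i=7 t=17 v=9: → [16,24); WM=12
i=8 t=26 v=6: → [24,32); WM=23; [8,16) fires=2
i=9 t=32 v=3: → [32,40); WM=23
i=10 t=33 v=6: → [32,40); WM=23
i=11 t=27 v=5: → [24,32); WM=30; [16,24) fires=2
i=12 t=19 v=5: DROP (t<30-4); WM=30
i=13 t=28 v=4: → [24,32); WM=30
i=14 t=31 v=8: → [24,32); WM=30
i=15 t=35 v=9: → [32,40); WM=30
i=16 t=46 v=2: → [40,48); WM=30
i=17 t=35 v=1: → [32,40); WM=43; [24,32) fires=4 [32,40) fires=4
i=18 t=38 v=2: DROP (t<43-4); WM=43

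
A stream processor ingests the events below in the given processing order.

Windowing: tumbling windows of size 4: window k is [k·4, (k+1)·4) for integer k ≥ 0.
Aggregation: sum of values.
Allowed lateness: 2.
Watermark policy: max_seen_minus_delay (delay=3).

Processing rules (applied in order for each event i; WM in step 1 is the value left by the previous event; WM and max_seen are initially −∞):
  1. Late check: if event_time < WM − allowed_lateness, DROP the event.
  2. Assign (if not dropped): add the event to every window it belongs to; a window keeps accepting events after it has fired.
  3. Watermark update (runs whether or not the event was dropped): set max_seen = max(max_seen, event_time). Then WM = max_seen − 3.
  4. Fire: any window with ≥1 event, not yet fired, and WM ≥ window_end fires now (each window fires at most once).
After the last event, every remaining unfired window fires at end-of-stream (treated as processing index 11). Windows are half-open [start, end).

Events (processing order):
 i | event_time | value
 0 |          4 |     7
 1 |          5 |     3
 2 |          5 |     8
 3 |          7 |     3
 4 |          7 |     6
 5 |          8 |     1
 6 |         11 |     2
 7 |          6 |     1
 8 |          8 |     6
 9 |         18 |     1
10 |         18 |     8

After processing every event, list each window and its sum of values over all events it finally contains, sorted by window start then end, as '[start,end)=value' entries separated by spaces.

i=0 t=4 v=7: → [4,8); WM=1
i=1 t=5 v=3: → [4,8); WM=2
i=2 t=5 v=8: → [4,8); WM=2
i=3 t=7 v=3: → [4,8); WM=4
i=4 t=7 v=6: → [4,8); WM=4
i=5 t=8 v=1: → [8,12); WM=5
i=6 t=11 v=2: → [8,12); WM=8; [4,8) fires=27
i=7 t=6 v=1: → [4,8); WM=8
i=8 t=8 v=6: → [8,12); WM=8
i=9 t=18 v=1: → [16,20); WM=15; [8,12) fires=9
i=10 t=18 v=8: → [16,20); WM=15

[4,8)=28 [8,12)=9 [16,20)=9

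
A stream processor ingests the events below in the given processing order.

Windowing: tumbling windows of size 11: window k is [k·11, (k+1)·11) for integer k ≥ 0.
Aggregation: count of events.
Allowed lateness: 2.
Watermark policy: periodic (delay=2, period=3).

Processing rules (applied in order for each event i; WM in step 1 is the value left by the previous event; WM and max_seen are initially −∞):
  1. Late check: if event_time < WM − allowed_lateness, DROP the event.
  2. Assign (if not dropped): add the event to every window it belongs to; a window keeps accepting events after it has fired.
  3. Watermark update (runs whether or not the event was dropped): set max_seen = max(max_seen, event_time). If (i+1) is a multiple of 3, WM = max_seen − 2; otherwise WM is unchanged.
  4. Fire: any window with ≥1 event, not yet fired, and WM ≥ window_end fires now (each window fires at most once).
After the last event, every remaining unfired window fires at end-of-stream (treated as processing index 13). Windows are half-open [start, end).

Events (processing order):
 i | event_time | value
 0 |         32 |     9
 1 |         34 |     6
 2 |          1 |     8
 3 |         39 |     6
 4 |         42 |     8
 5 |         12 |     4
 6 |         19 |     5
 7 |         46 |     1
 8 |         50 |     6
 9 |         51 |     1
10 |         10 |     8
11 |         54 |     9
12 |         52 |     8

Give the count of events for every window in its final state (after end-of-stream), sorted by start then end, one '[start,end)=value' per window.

i=0 t=32 v=9: → [22,33); WM=−∞
i=1 t=34 v=6: → [33,44); WM=−∞
i=2 t=1 v=8: → [0,11); WM=32; [0,11) fires=1
i=3 t=39 v=6: → [33,44); WM=32
i=4 t=42 v=8: → [33,44); WM=32
i=5 t=12 v=4: DROP (t<32-2); WM=40; [22,33) fires=1
i=6 t=19 v=5: DROP (t<40-2); WM=40
i=7 t=46 v=1: → [44,55); WM=40
i=8 t=50 v=6: → [44,55); WM=48; [33,44) fires=3
i=9 t=51 v=1: → [44,55); WM=48
i=10 t=10 v=8: DROP (t<48-2); WM=48
i=11 t=54 v=9: → [44,55); WM=52
i=12 t=52 v=8: → [44,55); WM=52

[0,11)=1 [22,33)=1 [33,44)=3 [44,55)=5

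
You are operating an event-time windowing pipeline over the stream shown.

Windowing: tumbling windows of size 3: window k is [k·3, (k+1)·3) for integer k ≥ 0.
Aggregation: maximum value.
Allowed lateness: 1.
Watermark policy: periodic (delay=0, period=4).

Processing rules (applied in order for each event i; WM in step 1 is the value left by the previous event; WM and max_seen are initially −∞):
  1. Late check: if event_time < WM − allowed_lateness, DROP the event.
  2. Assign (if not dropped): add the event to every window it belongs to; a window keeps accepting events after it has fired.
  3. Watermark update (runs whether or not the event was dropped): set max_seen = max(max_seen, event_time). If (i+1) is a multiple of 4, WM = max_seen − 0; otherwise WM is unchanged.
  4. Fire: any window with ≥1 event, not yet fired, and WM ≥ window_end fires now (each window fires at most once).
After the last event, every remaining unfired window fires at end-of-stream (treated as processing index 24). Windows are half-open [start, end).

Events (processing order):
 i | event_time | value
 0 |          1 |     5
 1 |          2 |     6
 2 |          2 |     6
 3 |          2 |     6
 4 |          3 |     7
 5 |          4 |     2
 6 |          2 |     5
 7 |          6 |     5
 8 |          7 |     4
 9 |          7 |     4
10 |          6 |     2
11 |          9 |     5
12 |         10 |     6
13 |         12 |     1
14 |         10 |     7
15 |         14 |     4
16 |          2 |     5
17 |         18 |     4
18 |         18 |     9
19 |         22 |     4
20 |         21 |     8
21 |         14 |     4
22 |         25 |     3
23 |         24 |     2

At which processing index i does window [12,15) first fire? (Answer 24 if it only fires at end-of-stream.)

19

i=0 t=1 v=5: → [0,3); WM=−∞
i=1 t=2 v=6: → [0,3); WM=−∞
i=2 t=2 v=6: → [0,3); WM=−∞
i=3 t=2 v=6: → [0,3); WM=2
i=4 t=3 v=7: → [3,6); WM=2
i=5 t=4 v=2: → [3,6); WM=2
i=6 t=2 v=5: → [0,3); WM=2
i=7 t=6 v=5: → [6,9); WM=6; [0,3) fires=6 [3,6) fires=7
i=8 t=7 v=4: → [6,9); WM=6
i=9 t=7 v=4: → [6,9); WM=6
i=10 t=6 v=2: → [6,9); WM=6
i=11 t=9 v=5: → [9,12); WM=9; [6,9) fires=5
i=12 t=10 v=6: → [9,12); WM=9
i=13 t=12 v=1: → [12,15); WM=9
i=14 t=10 v=7: → [9,12); WM=9
i=15 t=14 v=4: → [12,15); WM=14; [9,12) fires=7
i=16 t=2 v=5: DROP (t<14-1); WM=14
i=17 t=18 v=4: → [18,21); WM=14
i=18 t=18 v=9: → [18,21); WM=14
i=19 t=22 v=4: → [21,24); WM=22; [12,15) fires=4 [18,21) fires=9
i=20 t=21 v=8: → [21,24); WM=22
i=21 t=14 v=4: DROP (t<22-1); WM=22
i=22 t=25 v=3: → [24,27); WM=22
i=23 t=24 v=2: → [24,27); WM=25; [21,24) fires=8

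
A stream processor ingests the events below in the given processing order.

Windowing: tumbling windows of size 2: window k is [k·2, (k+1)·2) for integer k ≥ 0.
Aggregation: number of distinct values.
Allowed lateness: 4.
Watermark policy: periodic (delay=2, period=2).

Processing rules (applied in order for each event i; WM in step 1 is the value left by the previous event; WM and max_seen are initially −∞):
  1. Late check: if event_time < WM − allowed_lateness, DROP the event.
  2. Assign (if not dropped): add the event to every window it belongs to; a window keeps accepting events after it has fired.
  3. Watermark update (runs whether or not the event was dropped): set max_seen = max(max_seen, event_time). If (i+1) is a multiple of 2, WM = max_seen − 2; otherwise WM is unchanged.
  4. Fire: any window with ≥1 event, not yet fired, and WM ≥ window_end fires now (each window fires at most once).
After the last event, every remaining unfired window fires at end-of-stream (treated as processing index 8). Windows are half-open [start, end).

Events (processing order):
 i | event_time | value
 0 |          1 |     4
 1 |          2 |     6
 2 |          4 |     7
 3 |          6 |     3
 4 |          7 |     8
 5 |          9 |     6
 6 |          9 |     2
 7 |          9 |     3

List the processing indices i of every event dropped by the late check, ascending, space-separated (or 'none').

none

i=0 t=1 v=4: → [0,2); WM=−∞
i=1 t=2 v=6: → [2,4); WM=0
i=2 t=4 v=7: → [4,6); WM=0
i=3 t=6 v=3: → [6,8); WM=4; [0,2) fires=1 [2,4) fires=1
i=4 t=7 v=8: → [6,8); WM=4
i=5 t=9 v=6: → [8,10); WM=7; [4,6) fires=1
i=6 t=9 v=2: → [8,10); WM=7
i=7 t=9 v=3: → [8,10); WM=7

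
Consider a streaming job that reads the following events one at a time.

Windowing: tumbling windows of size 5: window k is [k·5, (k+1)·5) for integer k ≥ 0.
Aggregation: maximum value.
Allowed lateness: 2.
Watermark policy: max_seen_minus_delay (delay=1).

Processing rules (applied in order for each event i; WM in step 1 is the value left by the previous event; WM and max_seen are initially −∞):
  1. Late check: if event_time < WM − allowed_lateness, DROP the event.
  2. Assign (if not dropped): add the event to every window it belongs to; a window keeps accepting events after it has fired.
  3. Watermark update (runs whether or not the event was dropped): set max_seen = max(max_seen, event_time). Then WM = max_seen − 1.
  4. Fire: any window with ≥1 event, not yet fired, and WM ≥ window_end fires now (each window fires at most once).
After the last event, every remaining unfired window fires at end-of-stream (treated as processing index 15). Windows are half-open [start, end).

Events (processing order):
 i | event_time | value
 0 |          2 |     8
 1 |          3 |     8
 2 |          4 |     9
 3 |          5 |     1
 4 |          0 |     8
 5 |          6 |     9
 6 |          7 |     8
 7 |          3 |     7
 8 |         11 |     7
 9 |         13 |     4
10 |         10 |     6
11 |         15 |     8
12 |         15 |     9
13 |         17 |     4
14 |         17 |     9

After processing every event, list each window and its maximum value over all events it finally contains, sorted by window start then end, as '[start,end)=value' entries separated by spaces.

[0,5)=9 [5,10)=9 [10,15)=7 [15,20)=9

i=0 t=2 v=8: → [0,5); WM=1
i=1 t=3 v=8: → [0,5); WM=2
i=2 t=4 v=9: → [0,5); WM=3
i=3 t=5 v=1: → [5,10); WM=4
i=4 t=0 v=8: DROP (t<4-2); WM=4
i=5 t=6 v=9: → [5,10); WM=5; [0,5) fires=9
i=6 t=7 v=8: → [5,10); WM=6
i=7 t=3 v=7: DROP (t<6-2); WM=6
i=8 t=11 v=7: → [10,15); WM=10; [5,10) fires=9
i=9 t=13 v=4: → [10,15); WM=12
i=10 t=10 v=6: → [10,15); WM=12
i=11 t=15 v=8: → [15,20); WM=14
i=12 t=15 v=9: → [15,20); WM=14
i=13 t=17 v=4: → [15,20); WM=16; [10,15) fires=7
i=14 t=17 v=9: → [15,20); WM=16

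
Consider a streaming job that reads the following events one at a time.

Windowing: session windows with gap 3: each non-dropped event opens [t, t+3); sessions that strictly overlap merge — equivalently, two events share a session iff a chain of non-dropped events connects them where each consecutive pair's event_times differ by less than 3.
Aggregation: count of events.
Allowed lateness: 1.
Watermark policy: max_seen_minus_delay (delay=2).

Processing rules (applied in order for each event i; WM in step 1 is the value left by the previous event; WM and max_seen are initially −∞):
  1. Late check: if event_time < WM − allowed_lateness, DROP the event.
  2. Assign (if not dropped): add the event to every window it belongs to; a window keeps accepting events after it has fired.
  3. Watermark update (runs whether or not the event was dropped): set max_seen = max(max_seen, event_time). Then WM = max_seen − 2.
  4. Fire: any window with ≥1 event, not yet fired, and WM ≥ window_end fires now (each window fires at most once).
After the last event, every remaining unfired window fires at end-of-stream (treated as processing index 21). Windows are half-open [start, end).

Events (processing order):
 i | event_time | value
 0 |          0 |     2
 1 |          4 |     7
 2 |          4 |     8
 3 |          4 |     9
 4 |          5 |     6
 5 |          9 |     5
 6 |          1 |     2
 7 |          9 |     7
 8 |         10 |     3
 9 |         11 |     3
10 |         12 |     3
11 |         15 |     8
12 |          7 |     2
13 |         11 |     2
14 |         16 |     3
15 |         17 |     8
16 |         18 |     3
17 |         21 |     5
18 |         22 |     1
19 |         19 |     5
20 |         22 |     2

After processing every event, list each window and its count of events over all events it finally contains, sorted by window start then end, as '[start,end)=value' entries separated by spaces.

[0,3)=1 [4,8)=4 [9,15)=5 [15,25)=8

i=0 t=0 v=2: → [0,3); WM=-2
i=1 t=4 v=7: → [4,7); WM=2
i=2 t=4 v=8: → [4,7); WM=2
i=3 t=4 v=9: → [4,7); WM=2
i=4 t=5 v=6: → [4,8); WM=3
i=5 t=9 v=5: → [9,12); WM=7
i=6 t=1 v=2: DROP (t<7-1); WM=7
i=7 t=9 v=7: → [9,12); WM=7
i=8 t=10 v=3: → [9,13); WM=8
i=9 t=11 v=3: → [9,14); WM=9
i=10 t=12 v=3: → [9,15); WM=10
i=11 t=15 v=8: → [15,18); WM=13
i=12 t=7 v=2: DROP (t<13-1); WM=13
i=13 t=11 v=2: DROP (t<13-1); WM=13
i=14 t=16 v=3: → [15,19); WM=14
i=15 t=17 v=8: → [15,20); WM=15
i=16 t=18 v=3: → [15,21); WM=16
i=17 t=21 v=5: → [21,24); WM=19
i=18 t=22 v=1: → [21,25); WM=20
i=19 t=19 v=5: → [15,25); WM=20
i=20 t=22 v=2: → [15,25); WM=20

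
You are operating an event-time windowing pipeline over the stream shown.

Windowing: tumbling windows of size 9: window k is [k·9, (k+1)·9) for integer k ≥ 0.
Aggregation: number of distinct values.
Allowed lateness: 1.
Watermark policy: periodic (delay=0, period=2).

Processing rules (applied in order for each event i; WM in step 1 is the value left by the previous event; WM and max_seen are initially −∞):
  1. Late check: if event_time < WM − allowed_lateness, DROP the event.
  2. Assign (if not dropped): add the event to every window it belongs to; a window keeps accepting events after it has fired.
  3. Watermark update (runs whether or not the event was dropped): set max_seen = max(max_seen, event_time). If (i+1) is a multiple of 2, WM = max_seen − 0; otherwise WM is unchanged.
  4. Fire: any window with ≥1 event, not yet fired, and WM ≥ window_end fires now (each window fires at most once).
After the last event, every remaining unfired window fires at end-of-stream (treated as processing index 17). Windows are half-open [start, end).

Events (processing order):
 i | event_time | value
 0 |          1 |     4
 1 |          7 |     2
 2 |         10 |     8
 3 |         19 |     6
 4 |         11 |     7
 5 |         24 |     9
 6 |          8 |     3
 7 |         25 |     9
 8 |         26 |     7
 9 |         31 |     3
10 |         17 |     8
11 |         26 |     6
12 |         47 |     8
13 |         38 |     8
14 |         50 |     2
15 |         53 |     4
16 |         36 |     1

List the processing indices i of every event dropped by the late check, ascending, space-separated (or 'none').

i=0 t=1 v=4: → [0,9); WM=−∞
i=1 t=7 v=2: → [0,9); WM=7
i=2 t=10 v=8: → [9,18); WM=7
i=3 t=19 v=6: → [18,27); WM=19; [0,9) fires=2 [9,18) fires=1
i=4 t=11 v=7: DROP (t<19-1); WM=19
i=5 t=24 v=9: → [18,27); WM=24
i=6 t=8 v=3: DROP (t<24-1); WM=24
i=7 t=25 v=9: → [18,27); WM=25
i=8 t=26 v=7: → [18,27); WM=25
i=9 t=31 v=3: → [27,36); WM=31; [18,27) fires=3
i=10 t=17 v=8: DROP (t<31-1); WM=31
i=11 t=26 v=6: DROP (t<31-1); WM=31
i=12 t=47 v=8: → [45,54); WM=31
i=13 t=38 v=8: → [36,45); WM=47; [27,36) fires=1 [36,45) fires=1
i=14 t=50 v=2: → [45,54); WM=47
i=15 t=53 v=4: → [45,54); WM=53
i=16 t=36 v=1: DROP (t<53-1); WM=53

4 6 10 11 16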